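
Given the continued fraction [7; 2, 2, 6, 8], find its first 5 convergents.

Using the convergent recurrence p_i = a_i*p_{i-1} + p_{i-2}, q_i = a_i*q_{i-1} + q_{i-2} with p_{-2}=0, p_{-1}=1, q_{-2}=1, q_{-1}=0:
  i=0: a_0=7, p_0 = 7*1 + 0 = 7, q_0 = 7*0 + 1 = 1.
  i=1: a_1=2, p_1 = 2*7 + 1 = 15, q_1 = 2*1 + 0 = 2.
  i=2: a_2=2, p_2 = 2*15 + 7 = 37, q_2 = 2*2 + 1 = 5.
  i=3: a_3=6, p_3 = 6*37 + 15 = 237, q_3 = 6*5 + 2 = 32.
  i=4: a_4=8, p_4 = 8*237 + 37 = 1933, q_4 = 8*32 + 5 = 261.

7/1, 15/2, 37/5, 237/32, 1933/261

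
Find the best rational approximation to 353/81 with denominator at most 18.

61/14

Expand x = 353/81 as a continued fraction with the Euclidean algorithm:
  353 = 4*81 + 29, so a_0 = 4.
  81 = 2*29 + 23, so a_1 = 2.
  29 = 1*23 + 6, so a_2 = 1.
  23 = 3*6 + 5, so a_3 = 3.
  6 = 1*5 + 1, so a_4 = 1.
  5 = 5*1 + 0, so a_5 = 5.
so x = [4; 2, 1, 3, 1, 5].
Convergents (p_i = a_i*p_{i-1} + p_{i-2}, q_i = a_i*q_{i-1} + q_{i-2} with p_{-2}=0, p_{-1}=1, q_{-2}=1, q_{-1}=0), until the denominator exceeds 18:
  i=0: a_0=4, p_0 = 4*1 + 0 = 4, q_0 = 4*0 + 1 = 1.
  i=1: a_1=2, p_1 = 2*4 + 1 = 9, q_1 = 2*1 + 0 = 2.
  i=2: a_2=1, p_2 = 1*9 + 4 = 13, q_2 = 1*2 + 1 = 3.
  i=3: a_3=3, p_3 = 3*13 + 9 = 48, q_3 = 3*3 + 2 = 11.
  i=4: a_4=1, p_4 = 1*48 + 13 = 61, q_4 = 1*11 + 3 = 14.
  i=5: a_5=5, p_5 = 5*61 + 48 = 353, q_5 = 5*14 + 11 = 81.
q_5 = 81 > 18, so the last convergent with denominator <= 18 is p_4/q_4 = 61/14.
The closest fraction with denominator <= 18 is either p_4/q_4 or the intermediate fraction (k*p_4 + p_3)/(k*q_4 + q_3) with the largest k >= 1 whose denominator stays <= 18; these approach x as k grows, and every other convergent or intermediate fraction in range is farther away.
Largest k: floor((18 - q_3)/q_4) = floor((18 - 11)/14) = 0.
Since k = 0, no intermediate fraction beyond p_4/q_4 has denominator <= 18, so the convergent 61/14 is the closest (its error is |353*14 - 61*81|/(81*14) = 1/1134).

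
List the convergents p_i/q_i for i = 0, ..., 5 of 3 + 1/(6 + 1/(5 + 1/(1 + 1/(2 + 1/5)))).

Using the convergent recurrence p_i = a_i*p_{i-1} + p_{i-2}, q_i = a_i*q_{i-1} + q_{i-2} with p_{-2}=0, p_{-1}=1, q_{-2}=1, q_{-1}=0:
  i=0: a_0=3, p_0 = 3*1 + 0 = 3, q_0 = 3*0 + 1 = 1.
  i=1: a_1=6, p_1 = 6*3 + 1 = 19, q_1 = 6*1 + 0 = 6.
  i=2: a_2=5, p_2 = 5*19 + 3 = 98, q_2 = 5*6 + 1 = 31.
  i=3: a_3=1, p_3 = 1*98 + 19 = 117, q_3 = 1*31 + 6 = 37.
  i=4: a_4=2, p_4 = 2*117 + 98 = 332, q_4 = 2*37 + 31 = 105.
  i=5: a_5=5, p_5 = 5*332 + 117 = 1777, q_5 = 5*105 + 37 = 562.

3/1, 19/6, 98/31, 117/37, 332/105, 1777/562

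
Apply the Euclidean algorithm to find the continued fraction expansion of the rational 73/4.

Run the Euclidean algorithm on 73 and 4; the successive quotients are the partial quotients a_0, a_1, ... (each step inverts the fractional part left over by the previous one):
  73 = 18*4 + 1, so a_0 = 18.
  4 = 4*1 + 0, so a_1 = 4.
The remainder reaches 0 after 2 divisions, so the expansion has 2 partial quotients, read off in order.

[18; 4]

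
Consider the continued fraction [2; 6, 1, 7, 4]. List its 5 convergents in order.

2/1, 13/6, 15/7, 118/55, 487/227

Using the convergent recurrence p_i = a_i*p_{i-1} + p_{i-2}, q_i = a_i*q_{i-1} + q_{i-2} with p_{-2}=0, p_{-1}=1, q_{-2}=1, q_{-1}=0:
  i=0: a_0=2, p_0 = 2*1 + 0 = 2, q_0 = 2*0 + 1 = 1.
  i=1: a_1=6, p_1 = 6*2 + 1 = 13, q_1 = 6*1 + 0 = 6.
  i=2: a_2=1, p_2 = 1*13 + 2 = 15, q_2 = 1*6 + 1 = 7.
  i=3: a_3=7, p_3 = 7*15 + 13 = 118, q_3 = 7*7 + 6 = 55.
  i=4: a_4=4, p_4 = 4*118 + 15 = 487, q_4 = 4*55 + 7 = 227.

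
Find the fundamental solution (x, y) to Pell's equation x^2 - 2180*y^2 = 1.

(x, y) = (1961, 42)

First expand sqrt(2180) as a continued fraction. With x_i = (sqrt(2180) + m_i)/d_i and (m_0, d_0) = (0, 1): a_0 = floor(sqrt(2180)) = 46, since 46^2 = 2116 <= 2180 < 2209 = 47^2.
Iterate m_{i+1} = d_i*a_i - m_i, d_{i+1} = (2180 - m_{i+1}^2)/d_i, a_{i+1} = floor((a_0 + m_{i+1})/d_{i+1}):
  m_1 = 1*46 - 0 = 46, d_1 = (2180 - 46^2)/1 = 64/1 = 64, a_1 = floor((46 + 46)/64) = 1.
  m_2 = 64*1 - 46 = 18, d_2 = (2180 - 18^2)/64 = 1856/64 = 29, a_2 = floor((46 + 18)/29) = 2.
  m_3 = 29*2 - 18 = 40, d_3 = (2180 - 40^2)/29 = 580/29 = 20, a_3 = floor((46 + 40)/20) = 4.
  m_4 = 20*4 - 40 = 40, d_4 = (2180 - 40^2)/20 = 580/20 = 29, a_4 = floor((46 + 40)/29) = 2.
  m_5 = 29*2 - 40 = 18, d_5 = (2180 - 18^2)/29 = 1856/29 = 64, a_5 = floor((46 + 18)/64) = 1.
  m_6 = 64*1 - 18 = 46, d_6 = (2180 - 46^2)/64 = 64/64 = 1, a_6 = floor((46 + 46)/1) = 92.
  m_7 = 1*92 - 46 = 46, d_7 = (2180 - 46^2)/1 = 64/1 = 64: (m_7, d_7) = (m_1, d_1) = (46, 64), so from here the quotients repeat a_1, ..., a_6; the period length is 6.
So sqrt(2180) = [46; (1, 2, 4, 2, 1, 92)] with period length k = 6.
k is even, so the fundamental solution of x^2 - 2180y^2 = 1 is (p_{k-1}, q_{k-1}) = (p_5, q_5); compute convergents through index 5.
Convergents (p_i = a_i*p_{i-1} + p_{i-2}, q_i = a_i*q_{i-1} + q_{i-2} with p_{-2}=0, p_{-1}=1, q_{-2}=1, q_{-1}=0):
  i=0: a_0=46, p_0 = 46*1 + 0 = 46, q_0 = 46*0 + 1 = 1.
  i=1: a_1=1, p_1 = 1*46 + 1 = 47, q_1 = 1*1 + 0 = 1.
  i=2: a_2=2, p_2 = 2*47 + 46 = 140, q_2 = 2*1 + 1 = 3.
  i=3: a_3=4, p_3 = 4*140 + 47 = 607, q_3 = 4*3 + 1 = 13.
  i=4: a_4=2, p_4 = 2*607 + 140 = 1354, q_4 = 2*13 + 3 = 29.
  i=5: a_5=1, p_5 = 1*1354 + 607 = 1961, q_5 = 1*29 + 13 = 42.
Check: 1961^2 - 2180*42^2 = 3845521 - 3845520 = 1, so (x, y) = (1961, 42) solves the equation, and by the theorem it is the least positive solution.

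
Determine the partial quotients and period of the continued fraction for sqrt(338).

[18; (2, 1, 1, 2, 36)]

Write x_i = (sqrt(338) + m_i)/d_i with (m_0, d_0) = (0, 1). a_0 = floor(sqrt(338)) = 18, since 18^2 = 324 <= 338 < 361 = 19^2.
Iterate m_{i+1} = d_i*a_i - m_i, d_{i+1} = (338 - m_{i+1}^2)/d_i, a_{i+1} = floor((a_0 + m_{i+1})/d_{i+1}):
  m_1 = 1*18 - 0 = 18, d_1 = (338 - 18^2)/1 = 14/1 = 14, a_1 = floor((18 + 18)/14) = 2.
  m_2 = 14*2 - 18 = 10, d_2 = (338 - 10^2)/14 = 238/14 = 17, a_2 = floor((18 + 10)/17) = 1.
  m_3 = 17*1 - 10 = 7, d_3 = (338 - 7^2)/17 = 289/17 = 17, a_3 = floor((18 + 7)/17) = 1.
  m_4 = 17*1 - 7 = 10, d_4 = (338 - 10^2)/17 = 238/17 = 14, a_4 = floor((18 + 10)/14) = 2.
  m_5 = 14*2 - 10 = 18, d_5 = (338 - 18^2)/14 = 14/14 = 1, a_5 = floor((18 + 18)/1) = 36.
  m_6 = 1*36 - 18 = 18, d_6 = (338 - 18^2)/1 = 14/1 = 14: (m_6, d_6) = (m_1, d_1) = (18, 14), so from here the quotients repeat a_1, ..., a_5; the period length is 5.
Hence the expansion of sqrt(338) is a_0 = 18 followed by the repeating block 2, 1, 1, 2, 36 (period 5).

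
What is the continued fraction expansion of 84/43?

[1; 1, 20, 2]

Run the Euclidean algorithm on 84 and 43; the successive quotients are the partial quotients a_0, a_1, ... (each step inverts the fractional part left over by the previous one):
  84 = 1*43 + 41, so a_0 = 1.
  43 = 1*41 + 2, so a_1 = 1.
  41 = 20*2 + 1, so a_2 = 20.
  2 = 2*1 + 0, so a_3 = 2.
The remainder reaches 0 after 4 divisions, so the expansion has 4 partial quotients, read off in order.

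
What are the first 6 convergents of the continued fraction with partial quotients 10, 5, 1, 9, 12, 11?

10/1, 51/5, 61/6, 600/59, 7261/714, 80471/7913

Using the convergent recurrence p_i = a_i*p_{i-1} + p_{i-2}, q_i = a_i*q_{i-1} + q_{i-2} with p_{-2}=0, p_{-1}=1, q_{-2}=1, q_{-1}=0:
  i=0: a_0=10, p_0 = 10*1 + 0 = 10, q_0 = 10*0 + 1 = 1.
  i=1: a_1=5, p_1 = 5*10 + 1 = 51, q_1 = 5*1 + 0 = 5.
  i=2: a_2=1, p_2 = 1*51 + 10 = 61, q_2 = 1*5 + 1 = 6.
  i=3: a_3=9, p_3 = 9*61 + 51 = 600, q_3 = 9*6 + 5 = 59.
  i=4: a_4=12, p_4 = 12*600 + 61 = 7261, q_4 = 12*59 + 6 = 714.
  i=5: a_5=11, p_5 = 11*7261 + 600 = 80471, q_5 = 11*714 + 59 = 7913.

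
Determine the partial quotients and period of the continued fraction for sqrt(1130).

[33; (1, 1, 1, 1, 1, 1, 66)]

Write x_i = (sqrt(1130) + m_i)/d_i with (m_0, d_0) = (0, 1). a_0 = floor(sqrt(1130)) = 33, since 33^2 = 1089 <= 1130 < 1156 = 34^2.
Iterate m_{i+1} = d_i*a_i - m_i, d_{i+1} = (1130 - m_{i+1}^2)/d_i, a_{i+1} = floor((a_0 + m_{i+1})/d_{i+1}):
  m_1 = 1*33 - 0 = 33, d_1 = (1130 - 33^2)/1 = 41/1 = 41, a_1 = floor((33 + 33)/41) = 1.
  m_2 = 41*1 - 33 = 8, d_2 = (1130 - 8^2)/41 = 1066/41 = 26, a_2 = floor((33 + 8)/26) = 1.
  m_3 = 26*1 - 8 = 18, d_3 = (1130 - 18^2)/26 = 806/26 = 31, a_3 = floor((33 + 18)/31) = 1.
  m_4 = 31*1 - 18 = 13, d_4 = (1130 - 13^2)/31 = 961/31 = 31, a_4 = floor((33 + 13)/31) = 1.
  m_5 = 31*1 - 13 = 18, d_5 = (1130 - 18^2)/31 = 806/31 = 26, a_5 = floor((33 + 18)/26) = 1.
  m_6 = 26*1 - 18 = 8, d_6 = (1130 - 8^2)/26 = 1066/26 = 41, a_6 = floor((33 + 8)/41) = 1.
  m_7 = 41*1 - 8 = 33, d_7 = (1130 - 33^2)/41 = 41/41 = 1, a_7 = floor((33 + 33)/1) = 66.
  m_8 = 1*66 - 33 = 33, d_8 = (1130 - 33^2)/1 = 41/1 = 41: (m_8, d_8) = (m_1, d_1) = (33, 41), so from here the quotients repeat a_1, ..., a_7; the period length is 7.
Hence the expansion of sqrt(1130) is a_0 = 33 followed by the repeating block 1, 1, 1, 1, 1, 1, 66 (period 7).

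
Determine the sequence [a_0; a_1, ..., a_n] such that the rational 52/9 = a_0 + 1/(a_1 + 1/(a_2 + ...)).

[5; 1, 3, 2]

Run the Euclidean algorithm on 52 and 9; the successive quotients are the partial quotients a_0, a_1, ... (each step inverts the fractional part left over by the previous one):
  52 = 5*9 + 7, so a_0 = 5.
  9 = 1*7 + 2, so a_1 = 1.
  7 = 3*2 + 1, so a_2 = 3.
  2 = 2*1 + 0, so a_3 = 2.
The remainder reaches 0 after 4 divisions, so the expansion has 4 partial quotients, read off in order.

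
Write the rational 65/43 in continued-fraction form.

[1; 1, 1, 21]

Run the Euclidean algorithm on 65 and 43; the successive quotients are the partial quotients a_0, a_1, ... (each step inverts the fractional part left over by the previous one):
  65 = 1*43 + 22, so a_0 = 1.
  43 = 1*22 + 21, so a_1 = 1.
  22 = 1*21 + 1, so a_2 = 1.
  21 = 21*1 + 0, so a_3 = 21.
The remainder reaches 0 after 4 divisions, so the expansion has 4 partial quotients, read off in order.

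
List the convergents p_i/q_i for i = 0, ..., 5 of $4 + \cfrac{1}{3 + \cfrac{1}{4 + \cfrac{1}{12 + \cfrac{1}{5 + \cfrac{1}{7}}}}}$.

Using the convergent recurrence p_i = a_i*p_{i-1} + p_{i-2}, q_i = a_i*q_{i-1} + q_{i-2} with p_{-2}=0, p_{-1}=1, q_{-2}=1, q_{-1}=0:
  i=0: a_0=4, p_0 = 4*1 + 0 = 4, q_0 = 4*0 + 1 = 1.
  i=1: a_1=3, p_1 = 3*4 + 1 = 13, q_1 = 3*1 + 0 = 3.
  i=2: a_2=4, p_2 = 4*13 + 4 = 56, q_2 = 4*3 + 1 = 13.
  i=3: a_3=12, p_3 = 12*56 + 13 = 685, q_3 = 12*13 + 3 = 159.
  i=4: a_4=5, p_4 = 5*685 + 56 = 3481, q_4 = 5*159 + 13 = 808.
  i=5: a_5=7, p_5 = 7*3481 + 685 = 25052, q_5 = 7*808 + 159 = 5815.

4/1, 13/3, 56/13, 685/159, 3481/808, 25052/5815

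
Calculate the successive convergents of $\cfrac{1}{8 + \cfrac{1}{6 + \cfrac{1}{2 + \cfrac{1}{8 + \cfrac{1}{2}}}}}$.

Using the convergent recurrence p_i = a_i*p_{i-1} + p_{i-2}, q_i = a_i*q_{i-1} + q_{i-2} with p_{-2}=0, p_{-1}=1, q_{-2}=1, q_{-1}=0:
  i=0: a_0=0, p_0 = 0*1 + 0 = 0, q_0 = 0*0 + 1 = 1.
  i=1: a_1=8, p_1 = 8*0 + 1 = 1, q_1 = 8*1 + 0 = 8.
  i=2: a_2=6, p_2 = 6*1 + 0 = 6, q_2 = 6*8 + 1 = 49.
  i=3: a_3=2, p_3 = 2*6 + 1 = 13, q_3 = 2*49 + 8 = 106.
  i=4: a_4=8, p_4 = 8*13 + 6 = 110, q_4 = 8*106 + 49 = 897.
  i=5: a_5=2, p_5 = 2*110 + 13 = 233, q_5 = 2*897 + 106 = 1900.

0/1, 1/8, 6/49, 13/106, 110/897, 233/1900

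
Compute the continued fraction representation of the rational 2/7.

[0; 3, 2]

Run the Euclidean algorithm on 2 and 7; the successive quotients are the partial quotients a_0, a_1, ... (each step inverts the fractional part left over by the previous one):
  2 = 0*7 + 2, so a_0 = 0.
  7 = 3*2 + 1, so a_1 = 3.
  2 = 2*1 + 0, so a_2 = 2.
The remainder reaches 0 after 3 divisions, so the expansion has 3 partial quotients, read off in order.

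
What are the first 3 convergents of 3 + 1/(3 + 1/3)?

Using the convergent recurrence p_i = a_i*p_{i-1} + p_{i-2}, q_i = a_i*q_{i-1} + q_{i-2} with p_{-2}=0, p_{-1}=1, q_{-2}=1, q_{-1}=0:
  i=0: a_0=3, p_0 = 3*1 + 0 = 3, q_0 = 3*0 + 1 = 1.
  i=1: a_1=3, p_1 = 3*3 + 1 = 10, q_1 = 3*1 + 0 = 3.
  i=2: a_2=3, p_2 = 3*10 + 3 = 33, q_2 = 3*3 + 1 = 10.

3/1, 10/3, 33/10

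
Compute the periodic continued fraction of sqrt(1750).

Write x_i = (sqrt(1750) + m_i)/d_i with (m_0, d_0) = (0, 1). a_0 = floor(sqrt(1750)) = 41, since 41^2 = 1681 <= 1750 < 1764 = 42^2.
Iterate m_{i+1} = d_i*a_i - m_i, d_{i+1} = (1750 - m_{i+1}^2)/d_i, a_{i+1} = floor((a_0 + m_{i+1})/d_{i+1}):
  m_1 = 1*41 - 0 = 41, d_1 = (1750 - 41^2)/1 = 69/1 = 69, a_1 = floor((41 + 41)/69) = 1.
  m_2 = 69*1 - 41 = 28, d_2 = (1750 - 28^2)/69 = 966/69 = 14, a_2 = floor((41 + 28)/14) = 4.
  m_3 = 14*4 - 28 = 28, d_3 = (1750 - 28^2)/14 = 966/14 = 69, a_3 = floor((41 + 28)/69) = 1.
  m_4 = 69*1 - 28 = 41, d_4 = (1750 - 41^2)/69 = 69/69 = 1, a_4 = floor((41 + 41)/1) = 82.
  m_5 = 1*82 - 41 = 41, d_5 = (1750 - 41^2)/1 = 69/1 = 69: (m_5, d_5) = (m_1, d_1) = (41, 69), so from here the quotients repeat a_1, ..., a_4; the period length is 4.
Hence the expansion of sqrt(1750) is a_0 = 41 followed by the repeating block 1, 4, 1, 82 (period 4).

[41; (1, 4, 1, 82)]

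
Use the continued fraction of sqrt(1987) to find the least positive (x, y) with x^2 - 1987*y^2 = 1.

First expand sqrt(1987) as a continued fraction. With x_i = (sqrt(1987) + m_i)/d_i and (m_0, d_0) = (0, 1): a_0 = floor(sqrt(1987)) = 44, since 44^2 = 1936 <= 1987 < 2025 = 45^2.
Iterate m_{i+1} = d_i*a_i - m_i, d_{i+1} = (1987 - m_{i+1}^2)/d_i, a_{i+1} = floor((a_0 + m_{i+1})/d_{i+1}):
  m_1 = 1*44 - 0 = 44, d_1 = (1987 - 44^2)/1 = 51/1 = 51, a_1 = floor((44 + 44)/51) = 1.
  m_2 = 51*1 - 44 = 7, d_2 = (1987 - 7^2)/51 = 1938/51 = 38, a_2 = floor((44 + 7)/38) = 1.
  m_3 = 38*1 - 7 = 31, d_3 = (1987 - 31^2)/38 = 1026/38 = 27, a_3 = floor((44 + 31)/27) = 2.
  m_4 = 27*2 - 31 = 23, d_4 = (1987 - 23^2)/27 = 1458/27 = 54, a_4 = floor((44 + 23)/54) = 1.
  m_5 = 54*1 - 23 = 31, d_5 = (1987 - 31^2)/54 = 1026/54 = 19, a_5 = floor((44 + 31)/19) = 3.
  m_6 = 19*3 - 31 = 26, d_6 = (1987 - 26^2)/19 = 1311/19 = 69, a_6 = floor((44 + 26)/69) = 1.
  m_7 = 69*1 - 26 = 43, d_7 = (1987 - 43^2)/69 = 138/69 = 2, a_7 = floor((44 + 43)/2) = 43.
  m_8 = 2*43 - 43 = 43, d_8 = (1987 - 43^2)/2 = 138/2 = 69, a_8 = floor((44 + 43)/69) = 1.
  m_9 = 69*1 - 43 = 26, d_9 = (1987 - 26^2)/69 = 1311/69 = 19, a_9 = floor((44 + 26)/19) = 3.
  m_10 = 19*3 - 26 = 31, d_10 = (1987 - 31^2)/19 = 1026/19 = 54, a_10 = floor((44 + 31)/54) = 1.
  m_11 = 54*1 - 31 = 23, d_11 = (1987 - 23^2)/54 = 1458/54 = 27, a_11 = floor((44 + 23)/27) = 2.
  m_12 = 27*2 - 23 = 31, d_12 = (1987 - 31^2)/27 = 1026/27 = 38, a_12 = floor((44 + 31)/38) = 1.
  m_13 = 38*1 - 31 = 7, d_13 = (1987 - 7^2)/38 = 1938/38 = 51, a_13 = floor((44 + 7)/51) = 1.
  m_14 = 51*1 - 7 = 44, d_14 = (1987 - 44^2)/51 = 51/51 = 1, a_14 = floor((44 + 44)/1) = 88.
  m_15 = 1*88 - 44 = 44, d_15 = (1987 - 44^2)/1 = 51/1 = 51: (m_15, d_15) = (m_1, d_1) = (44, 51), so from here the quotients repeat a_1, ..., a_14; the period length is 14.
So sqrt(1987) = [44; (1, 1, 2, 1, 3, 1, 43, 1, 3, 1, 2, 1, 1, 88)] with period length k = 14.
k is even, so the fundamental solution of x^2 - 1987y^2 = 1 is (p_{k-1}, q_{k-1}) = (p_13, q_13); compute convergents through index 13.
Convergents (p_i = a_i*p_{i-1} + p_{i-2}, q_i = a_i*q_{i-1} + q_{i-2} with p_{-2}=0, p_{-1}=1, q_{-2}=1, q_{-1}=0):
  i=0: a_0=44, p_0 = 44*1 + 0 = 44, q_0 = 44*0 + 1 = 1.
  i=1: a_1=1, p_1 = 1*44 + 1 = 45, q_1 = 1*1 + 0 = 1.
  i=2: a_2=1, p_2 = 1*45 + 44 = 89, q_2 = 1*1 + 1 = 2.
  i=3: a_3=2, p_3 = 2*89 + 45 = 223, q_3 = 2*2 + 1 = 5.
  i=4: a_4=1, p_4 = 1*223 + 89 = 312, q_4 = 1*5 + 2 = 7.
  i=5: a_5=3, p_5 = 3*312 + 223 = 1159, q_5 = 3*7 + 5 = 26.
  i=6: a_6=1, p_6 = 1*1159 + 312 = 1471, q_6 = 1*26 + 7 = 33.
  i=7: a_7=43, p_7 = 43*1471 + 1159 = 64412, q_7 = 43*33 + 26 = 1445.
  i=8: a_8=1, p_8 = 1*64412 + 1471 = 65883, q_8 = 1*1445 + 33 = 1478.
  i=9: a_9=3, p_9 = 3*65883 + 64412 = 262061, q_9 = 3*1478 + 1445 = 5879.
  i=10: a_10=1, p_10 = 1*262061 + 65883 = 327944, q_10 = 1*5879 + 1478 = 7357.
  i=11: a_11=2, p_11 = 2*327944 + 262061 = 917949, q_11 = 2*7357 + 5879 = 20593.
  i=12: a_12=1, p_12 = 1*917949 + 327944 = 1245893, q_12 = 1*20593 + 7357 = 27950.
  i=13: a_13=1, p_13 = 1*1245893 + 917949 = 2163842, q_13 = 1*27950 + 20593 = 48543.
Check: 2163842^2 - 1987*48543^2 = 4682212200964 - 4682212200963 = 1, so (x, y) = (2163842, 48543) solves the equation, and by the theorem it is the least positive solution.

(x, y) = (2163842, 48543)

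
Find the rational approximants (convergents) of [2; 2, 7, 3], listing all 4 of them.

2/1, 5/2, 37/15, 116/47

Using the convergent recurrence p_i = a_i*p_{i-1} + p_{i-2}, q_i = a_i*q_{i-1} + q_{i-2} with p_{-2}=0, p_{-1}=1, q_{-2}=1, q_{-1}=0:
  i=0: a_0=2, p_0 = 2*1 + 0 = 2, q_0 = 2*0 + 1 = 1.
  i=1: a_1=2, p_1 = 2*2 + 1 = 5, q_1 = 2*1 + 0 = 2.
  i=2: a_2=7, p_2 = 7*5 + 2 = 37, q_2 = 7*2 + 1 = 15.
  i=3: a_3=3, p_3 = 3*37 + 5 = 116, q_3 = 3*15 + 2 = 47.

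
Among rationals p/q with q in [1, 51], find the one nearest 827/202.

131/32

Expand x = 827/202 as a continued fraction with the Euclidean algorithm:
  827 = 4*202 + 19, so a_0 = 4.
  202 = 10*19 + 12, so a_1 = 10.
  19 = 1*12 + 7, so a_2 = 1.
  12 = 1*7 + 5, so a_3 = 1.
  7 = 1*5 + 2, so a_4 = 1.
  5 = 2*2 + 1, so a_5 = 2.
  2 = 2*1 + 0, so a_6 = 2.
so x = [4; 10, 1, 1, 1, 2, 2].
Convergents (p_i = a_i*p_{i-1} + p_{i-2}, q_i = a_i*q_{i-1} + q_{i-2} with p_{-2}=0, p_{-1}=1, q_{-2}=1, q_{-1}=0), until the denominator exceeds 51:
  i=0: a_0=4, p_0 = 4*1 + 0 = 4, q_0 = 4*0 + 1 = 1.
  i=1: a_1=10, p_1 = 10*4 + 1 = 41, q_1 = 10*1 + 0 = 10.
  i=2: a_2=1, p_2 = 1*41 + 4 = 45, q_2 = 1*10 + 1 = 11.
  i=3: a_3=1, p_3 = 1*45 + 41 = 86, q_3 = 1*11 + 10 = 21.
  i=4: a_4=1, p_4 = 1*86 + 45 = 131, q_4 = 1*21 + 11 = 32.
  i=5: a_5=2, p_5 = 2*131 + 86 = 348, q_5 = 2*32 + 21 = 85.
q_5 = 85 > 51, so the last convergent with denominator <= 51 is p_4/q_4 = 131/32.
The closest fraction with denominator <= 51 is either p_4/q_4 or the intermediate fraction (k*p_4 + p_3)/(k*q_4 + q_3) with the largest k >= 1 whose denominator stays <= 51; these approach x as k grows, and every other convergent or intermediate fraction in range is farther away.
Largest k: floor((51 - q_3)/q_4) = floor((51 - 21)/32) = 0.
Since k = 0, no intermediate fraction beyond p_4/q_4 has denominator <= 51, so the convergent 131/32 is the closest (its error is |827*32 - 131*202|/(202*32) = 2/6464).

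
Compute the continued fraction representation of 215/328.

[0; 1, 1, 1, 9, 3, 1, 2]

Run the Euclidean algorithm on 215 and 328; the successive quotients are the partial quotients a_0, a_1, ... (each step inverts the fractional part left over by the previous one):
  215 = 0*328 + 215, so a_0 = 0.
  328 = 1*215 + 113, so a_1 = 1.
  215 = 1*113 + 102, so a_2 = 1.
  113 = 1*102 + 11, so a_3 = 1.
  102 = 9*11 + 3, so a_4 = 9.
  11 = 3*3 + 2, so a_5 = 3.
  3 = 1*2 + 1, so a_6 = 1.
  2 = 2*1 + 0, so a_7 = 2.
The remainder reaches 0 after 8 divisions, so the expansion has 8 partial quotients, read off in order.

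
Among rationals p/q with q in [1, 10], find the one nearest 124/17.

Expand x = 124/17 as a continued fraction with the Euclidean algorithm:
  124 = 7*17 + 5, so a_0 = 7.
  17 = 3*5 + 2, so a_1 = 3.
  5 = 2*2 + 1, so a_2 = 2.
  2 = 2*1 + 0, so a_3 = 2.
so x = [7; 3, 2, 2].
Convergents (p_i = a_i*p_{i-1} + p_{i-2}, q_i = a_i*q_{i-1} + q_{i-2} with p_{-2}=0, p_{-1}=1, q_{-2}=1, q_{-1}=0), until the denominator exceeds 10:
  i=0: a_0=7, p_0 = 7*1 + 0 = 7, q_0 = 7*0 + 1 = 1.
  i=1: a_1=3, p_1 = 3*7 + 1 = 22, q_1 = 3*1 + 0 = 3.
  i=2: a_2=2, p_2 = 2*22 + 7 = 51, q_2 = 2*3 + 1 = 7.
  i=3: a_3=2, p_3 = 2*51 + 22 = 124, q_3 = 2*7 + 3 = 17.
q_3 = 17 > 10, so the last convergent with denominator <= 10 is p_2/q_2 = 51/7.
The closest fraction with denominator <= 10 is either p_2/q_2 or the intermediate fraction (k*p_2 + p_1)/(k*q_2 + q_1) with the largest k >= 1 whose denominator stays <= 10; these approach x as k grows, and every other convergent or intermediate fraction in range is farther away.
Largest k: floor((10 - q_1)/q_2) = floor((10 - 3)/7) = 1.
That gives (1*51 + 22)/(1*7 + 3) = 73/10.
Compare the errors: |x - 51/7| = |124*7 - 51*17|/(17*7) = 1/119, and |x - 73/10| = |124*10 - 73*17|/(17*10) = 1/170.
Cross-multiplying, 1*119 = 119 < 170 = 1*170, so 1/170 is smaller: the intermediate fraction 73/10 is closer to x than 51/7.

73/10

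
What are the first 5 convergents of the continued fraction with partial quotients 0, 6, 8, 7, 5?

0/1, 1/6, 8/49, 57/349, 293/1794

Using the convergent recurrence p_i = a_i*p_{i-1} + p_{i-2}, q_i = a_i*q_{i-1} + q_{i-2} with p_{-2}=0, p_{-1}=1, q_{-2}=1, q_{-1}=0:
  i=0: a_0=0, p_0 = 0*1 + 0 = 0, q_0 = 0*0 + 1 = 1.
  i=1: a_1=6, p_1 = 6*0 + 1 = 1, q_1 = 6*1 + 0 = 6.
  i=2: a_2=8, p_2 = 8*1 + 0 = 8, q_2 = 8*6 + 1 = 49.
  i=3: a_3=7, p_3 = 7*8 + 1 = 57, q_3 = 7*49 + 6 = 349.
  i=4: a_4=5, p_4 = 5*57 + 8 = 293, q_4 = 5*349 + 49 = 1794.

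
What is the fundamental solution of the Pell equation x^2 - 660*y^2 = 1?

First expand sqrt(660) as a continued fraction. With x_i = (sqrt(660) + m_i)/d_i and (m_0, d_0) = (0, 1): a_0 = floor(sqrt(660)) = 25, since 25^2 = 625 <= 660 < 676 = 26^2.
Iterate m_{i+1} = d_i*a_i - m_i, d_{i+1} = (660 - m_{i+1}^2)/d_i, a_{i+1} = floor((a_0 + m_{i+1})/d_{i+1}):
  m_1 = 1*25 - 0 = 25, d_1 = (660 - 25^2)/1 = 35/1 = 35, a_1 = floor((25 + 25)/35) = 1.
  m_2 = 35*1 - 25 = 10, d_2 = (660 - 10^2)/35 = 560/35 = 16, a_2 = floor((25 + 10)/16) = 2.
  m_3 = 16*2 - 10 = 22, d_3 = (660 - 22^2)/16 = 176/16 = 11, a_3 = floor((25 + 22)/11) = 4.
  m_4 = 11*4 - 22 = 22, d_4 = (660 - 22^2)/11 = 176/11 = 16, a_4 = floor((25 + 22)/16) = 2.
  m_5 = 16*2 - 22 = 10, d_5 = (660 - 10^2)/16 = 560/16 = 35, a_5 = floor((25 + 10)/35) = 1.
  m_6 = 35*1 - 10 = 25, d_6 = (660 - 25^2)/35 = 35/35 = 1, a_6 = floor((25 + 25)/1) = 50.
  m_7 = 1*50 - 25 = 25, d_7 = (660 - 25^2)/1 = 35/1 = 35: (m_7, d_7) = (m_1, d_1) = (25, 35), so from here the quotients repeat a_1, ..., a_6; the period length is 6.
So sqrt(660) = [25; (1, 2, 4, 2, 1, 50)] with period length k = 6.
k is even, so the fundamental solution of x^2 - 660y^2 = 1 is (p_{k-1}, q_{k-1}) = (p_5, q_5); compute convergents through index 5.
Convergents (p_i = a_i*p_{i-1} + p_{i-2}, q_i = a_i*q_{i-1} + q_{i-2} with p_{-2}=0, p_{-1}=1, q_{-2}=1, q_{-1}=0):
  i=0: a_0=25, p_0 = 25*1 + 0 = 25, q_0 = 25*0 + 1 = 1.
  i=1: a_1=1, p_1 = 1*25 + 1 = 26, q_1 = 1*1 + 0 = 1.
  i=2: a_2=2, p_2 = 2*26 + 25 = 77, q_2 = 2*1 + 1 = 3.
  i=3: a_3=4, p_3 = 4*77 + 26 = 334, q_3 = 4*3 + 1 = 13.
  i=4: a_4=2, p_4 = 2*334 + 77 = 745, q_4 = 2*13 + 3 = 29.
  i=5: a_5=1, p_5 = 1*745 + 334 = 1079, q_5 = 1*29 + 13 = 42.
Check: 1079^2 - 660*42^2 = 1164241 - 1164240 = 1, so (x, y) = (1079, 42) solves the equation, and by the theorem it is the least positive solution.

(x, y) = (1079, 42)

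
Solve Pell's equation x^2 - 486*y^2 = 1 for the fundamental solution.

First expand sqrt(486) as a continued fraction. With x_i = (sqrt(486) + m_i)/d_i and (m_0, d_0) = (0, 1): a_0 = floor(sqrt(486)) = 22, since 22^2 = 484 <= 486 < 529 = 23^2.
Iterate m_{i+1} = d_i*a_i - m_i, d_{i+1} = (486 - m_{i+1}^2)/d_i, a_{i+1} = floor((a_0 + m_{i+1})/d_{i+1}):
  m_1 = 1*22 - 0 = 22, d_1 = (486 - 22^2)/1 = 2/1 = 2, a_1 = floor((22 + 22)/2) = 22.
  m_2 = 2*22 - 22 = 22, d_2 = (486 - 22^2)/2 = 2/2 = 1, a_2 = floor((22 + 22)/1) = 44.
  m_3 = 1*44 - 22 = 22, d_3 = (486 - 22^2)/1 = 2/1 = 2: (m_3, d_3) = (m_1, d_1) = (22, 2), so from here the quotients repeat a_1, a_2; the period length is 2.
So sqrt(486) = [22; (22, 44)] with period length k = 2.
k is even, so the fundamental solution of x^2 - 486y^2 = 1 is (p_{k-1}, q_{k-1}) = (p_1, q_1); compute convergents through index 1.
Convergents (p_i = a_i*p_{i-1} + p_{i-2}, q_i = a_i*q_{i-1} + q_{i-2} with p_{-2}=0, p_{-1}=1, q_{-2}=1, q_{-1}=0):
  i=0: a_0=22, p_0 = 22*1 + 0 = 22, q_0 = 22*0 + 1 = 1.
  i=1: a_1=22, p_1 = 22*22 + 1 = 485, q_1 = 22*1 + 0 = 22.
Check: 485^2 - 486*22^2 = 235225 - 235224 = 1, so (x, y) = (485, 22) solves the equation, and by the theorem it is the least positive solution.

(x, y) = (485, 22)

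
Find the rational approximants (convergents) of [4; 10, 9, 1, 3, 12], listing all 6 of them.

Using the convergent recurrence p_i = a_i*p_{i-1} + p_{i-2}, q_i = a_i*q_{i-1} + q_{i-2} with p_{-2}=0, p_{-1}=1, q_{-2}=1, q_{-1}=0:
  i=0: a_0=4, p_0 = 4*1 + 0 = 4, q_0 = 4*0 + 1 = 1.
  i=1: a_1=10, p_1 = 10*4 + 1 = 41, q_1 = 10*1 + 0 = 10.
  i=2: a_2=9, p_2 = 9*41 + 4 = 373, q_2 = 9*10 + 1 = 91.
  i=3: a_3=1, p_3 = 1*373 + 41 = 414, q_3 = 1*91 + 10 = 101.
  i=4: a_4=3, p_4 = 3*414 + 373 = 1615, q_4 = 3*101 + 91 = 394.
  i=5: a_5=12, p_5 = 12*1615 + 414 = 19794, q_5 = 12*394 + 101 = 4829.

4/1, 41/10, 373/91, 414/101, 1615/394, 19794/4829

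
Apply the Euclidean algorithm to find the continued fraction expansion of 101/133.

[0; 1, 3, 6, 2, 2]

Run the Euclidean algorithm on 101 and 133; the successive quotients are the partial quotients a_0, a_1, ... (each step inverts the fractional part left over by the previous one):
  101 = 0*133 + 101, so a_0 = 0.
  133 = 1*101 + 32, so a_1 = 1.
  101 = 3*32 + 5, so a_2 = 3.
  32 = 6*5 + 2, so a_3 = 6.
  5 = 2*2 + 1, so a_4 = 2.
  2 = 2*1 + 0, so a_5 = 2.
The remainder reaches 0 after 6 divisions, so the expansion has 6 partial quotients, read off in order.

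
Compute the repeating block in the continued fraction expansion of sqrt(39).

[6; (4, 12)]

Write x_i = (sqrt(39) + m_i)/d_i with (m_0, d_0) = (0, 1). a_0 = floor(sqrt(39)) = 6, since 6^2 = 36 <= 39 < 49 = 7^2.
Iterate m_{i+1} = d_i*a_i - m_i, d_{i+1} = (39 - m_{i+1}^2)/d_i, a_{i+1} = floor((a_0 + m_{i+1})/d_{i+1}):
  m_1 = 1*6 - 0 = 6, d_1 = (39 - 6^2)/1 = 3/1 = 3, a_1 = floor((6 + 6)/3) = 4.
  m_2 = 3*4 - 6 = 6, d_2 = (39 - 6^2)/3 = 3/3 = 1, a_2 = floor((6 + 6)/1) = 12.
  m_3 = 1*12 - 6 = 6, d_3 = (39 - 6^2)/1 = 3/1 = 3: (m_3, d_3) = (m_1, d_1) = (6, 3), so from here the quotients repeat a_1, a_2; the period length is 2.
Hence the expansion of sqrt(39) is a_0 = 6 followed by the repeating block 4, 12 (period 2).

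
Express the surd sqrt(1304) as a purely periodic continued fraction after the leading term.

[36; (9, 72)]

Write x_i = (sqrt(1304) + m_i)/d_i with (m_0, d_0) = (0, 1). a_0 = floor(sqrt(1304)) = 36, since 36^2 = 1296 <= 1304 < 1369 = 37^2.
Iterate m_{i+1} = d_i*a_i - m_i, d_{i+1} = (1304 - m_{i+1}^2)/d_i, a_{i+1} = floor((a_0 + m_{i+1})/d_{i+1}):
  m_1 = 1*36 - 0 = 36, d_1 = (1304 - 36^2)/1 = 8/1 = 8, a_1 = floor((36 + 36)/8) = 9.
  m_2 = 8*9 - 36 = 36, d_2 = (1304 - 36^2)/8 = 8/8 = 1, a_2 = floor((36 + 36)/1) = 72.
  m_3 = 1*72 - 36 = 36, d_3 = (1304 - 36^2)/1 = 8/1 = 8: (m_3, d_3) = (m_1, d_1) = (36, 8), so from here the quotients repeat a_1, a_2; the period length is 2.
Hence the expansion of sqrt(1304) is a_0 = 36 followed by the repeating block 9, 72 (period 2).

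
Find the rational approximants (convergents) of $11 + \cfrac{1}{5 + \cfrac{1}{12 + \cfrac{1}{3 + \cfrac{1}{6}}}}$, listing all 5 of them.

11/1, 56/5, 683/61, 2105/188, 13313/1189

Using the convergent recurrence p_i = a_i*p_{i-1} + p_{i-2}, q_i = a_i*q_{i-1} + q_{i-2} with p_{-2}=0, p_{-1}=1, q_{-2}=1, q_{-1}=0:
  i=0: a_0=11, p_0 = 11*1 + 0 = 11, q_0 = 11*0 + 1 = 1.
  i=1: a_1=5, p_1 = 5*11 + 1 = 56, q_1 = 5*1 + 0 = 5.
  i=2: a_2=12, p_2 = 12*56 + 11 = 683, q_2 = 12*5 + 1 = 61.
  i=3: a_3=3, p_3 = 3*683 + 56 = 2105, q_3 = 3*61 + 5 = 188.
  i=4: a_4=6, p_4 = 6*2105 + 683 = 13313, q_4 = 6*188 + 61 = 1189.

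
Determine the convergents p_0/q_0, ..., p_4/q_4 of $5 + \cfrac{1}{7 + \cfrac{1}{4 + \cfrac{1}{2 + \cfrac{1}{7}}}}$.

5/1, 36/7, 149/29, 334/65, 2487/484

Using the convergent recurrence p_i = a_i*p_{i-1} + p_{i-2}, q_i = a_i*q_{i-1} + q_{i-2} with p_{-2}=0, p_{-1}=1, q_{-2}=1, q_{-1}=0:
  i=0: a_0=5, p_0 = 5*1 + 0 = 5, q_0 = 5*0 + 1 = 1.
  i=1: a_1=7, p_1 = 7*5 + 1 = 36, q_1 = 7*1 + 0 = 7.
  i=2: a_2=4, p_2 = 4*36 + 5 = 149, q_2 = 4*7 + 1 = 29.
  i=3: a_3=2, p_3 = 2*149 + 36 = 334, q_3 = 2*29 + 7 = 65.
  i=4: a_4=7, p_4 = 7*334 + 149 = 2487, q_4 = 7*65 + 29 = 484.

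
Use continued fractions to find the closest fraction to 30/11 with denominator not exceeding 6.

11/4

Expand x = 30/11 as a continued fraction with the Euclidean algorithm:
  30 = 2*11 + 8, so a_0 = 2.
  11 = 1*8 + 3, so a_1 = 1.
  8 = 2*3 + 2, so a_2 = 2.
  3 = 1*2 + 1, so a_3 = 1.
  2 = 2*1 + 0, so a_4 = 2.
so x = [2; 1, 2, 1, 2].
Convergents (p_i = a_i*p_{i-1} + p_{i-2}, q_i = a_i*q_{i-1} + q_{i-2} with p_{-2}=0, p_{-1}=1, q_{-2}=1, q_{-1}=0), until the denominator exceeds 6:
  i=0: a_0=2, p_0 = 2*1 + 0 = 2, q_0 = 2*0 + 1 = 1.
  i=1: a_1=1, p_1 = 1*2 + 1 = 3, q_1 = 1*1 + 0 = 1.
  i=2: a_2=2, p_2 = 2*3 + 2 = 8, q_2 = 2*1 + 1 = 3.
  i=3: a_3=1, p_3 = 1*8 + 3 = 11, q_3 = 1*3 + 1 = 4.
  i=4: a_4=2, p_4 = 2*11 + 8 = 30, q_4 = 2*4 + 3 = 11.
q_4 = 11 > 6, so the last convergent with denominator <= 6 is p_3/q_3 = 11/4.
The closest fraction with denominator <= 6 is either p_3/q_3 or the intermediate fraction (k*p_3 + p_2)/(k*q_3 + q_2) with the largest k >= 1 whose denominator stays <= 6; these approach x as k grows, and every other convergent or intermediate fraction in range is farther away.
Largest k: floor((6 - q_2)/q_3) = floor((6 - 3)/4) = 0.
Since k = 0, no intermediate fraction beyond p_3/q_3 has denominator <= 6, so the convergent 11/4 is the closest (its error is |30*4 - 11*11|/(11*4) = 1/44).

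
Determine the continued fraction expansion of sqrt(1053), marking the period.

[32; (2, 4, 2, 64)]

Write x_i = (sqrt(1053) + m_i)/d_i with (m_0, d_0) = (0, 1). a_0 = floor(sqrt(1053)) = 32, since 32^2 = 1024 <= 1053 < 1089 = 33^2.
Iterate m_{i+1} = d_i*a_i - m_i, d_{i+1} = (1053 - m_{i+1}^2)/d_i, a_{i+1} = floor((a_0 + m_{i+1})/d_{i+1}):
  m_1 = 1*32 - 0 = 32, d_1 = (1053 - 32^2)/1 = 29/1 = 29, a_1 = floor((32 + 32)/29) = 2.
  m_2 = 29*2 - 32 = 26, d_2 = (1053 - 26^2)/29 = 377/29 = 13, a_2 = floor((32 + 26)/13) = 4.
  m_3 = 13*4 - 26 = 26, d_3 = (1053 - 26^2)/13 = 377/13 = 29, a_3 = floor((32 + 26)/29) = 2.
  m_4 = 29*2 - 26 = 32, d_4 = (1053 - 32^2)/29 = 29/29 = 1, a_4 = floor((32 + 32)/1) = 64.
  m_5 = 1*64 - 32 = 32, d_5 = (1053 - 32^2)/1 = 29/1 = 29: (m_5, d_5) = (m_1, d_1) = (32, 29), so from here the quotients repeat a_1, ..., a_4; the period length is 4.
Hence the expansion of sqrt(1053) is a_0 = 32 followed by the repeating block 2, 4, 2, 64 (period 4).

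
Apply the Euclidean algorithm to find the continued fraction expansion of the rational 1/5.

[0; 5]

Run the Euclidean algorithm on 1 and 5; the successive quotients are the partial quotients a_0, a_1, ... (each step inverts the fractional part left over by the previous one):
  1 = 0*5 + 1, so a_0 = 0.
  5 = 5*1 + 0, so a_1 = 5.
The remainder reaches 0 after 2 divisions, so the expansion has 2 partial quotients, read off in order.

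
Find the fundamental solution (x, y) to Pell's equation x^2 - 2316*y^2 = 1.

First expand sqrt(2316) as a continued fraction. With x_i = (sqrt(2316) + m_i)/d_i and (m_0, d_0) = (0, 1): a_0 = floor(sqrt(2316)) = 48, since 48^2 = 2304 <= 2316 < 2401 = 49^2.
Iterate m_{i+1} = d_i*a_i - m_i, d_{i+1} = (2316 - m_{i+1}^2)/d_i, a_{i+1} = floor((a_0 + m_{i+1})/d_{i+1}):
  m_1 = 1*48 - 0 = 48, d_1 = (2316 - 48^2)/1 = 12/1 = 12, a_1 = floor((48 + 48)/12) = 8.
  m_2 = 12*8 - 48 = 48, d_2 = (2316 - 48^2)/12 = 12/12 = 1, a_2 = floor((48 + 48)/1) = 96.
  m_3 = 1*96 - 48 = 48, d_3 = (2316 - 48^2)/1 = 12/1 = 12: (m_3, d_3) = (m_1, d_1) = (48, 12), so from here the quotients repeat a_1, a_2; the period length is 2.
So sqrt(2316) = [48; (8, 96)] with period length k = 2.
k is even, so the fundamental solution of x^2 - 2316y^2 = 1 is (p_{k-1}, q_{k-1}) = (p_1, q_1); compute convergents through index 1.
Convergents (p_i = a_i*p_{i-1} + p_{i-2}, q_i = a_i*q_{i-1} + q_{i-2} with p_{-2}=0, p_{-1}=1, q_{-2}=1, q_{-1}=0):
  i=0: a_0=48, p_0 = 48*1 + 0 = 48, q_0 = 48*0 + 1 = 1.
  i=1: a_1=8, p_1 = 8*48 + 1 = 385, q_1 = 8*1 + 0 = 8.
Check: 385^2 - 2316*8^2 = 148225 - 148224 = 1, so (x, y) = (385, 8) solves the equation, and by the theorem it is the least positive solution.

(x, y) = (385, 8)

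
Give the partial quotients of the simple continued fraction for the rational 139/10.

[13; 1, 9]

Run the Euclidean algorithm on 139 and 10; the successive quotients are the partial quotients a_0, a_1, ... (each step inverts the fractional part left over by the previous one):
  139 = 13*10 + 9, so a_0 = 13.
  10 = 1*9 + 1, so a_1 = 1.
  9 = 9*1 + 0, so a_2 = 9.
The remainder reaches 0 after 3 divisions, so the expansion has 3 partial quotients, read off in order.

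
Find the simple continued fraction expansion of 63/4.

[15; 1, 3]

Run the Euclidean algorithm on 63 and 4; the successive quotients are the partial quotients a_0, a_1, ... (each step inverts the fractional part left over by the previous one):
  63 = 15*4 + 3, so a_0 = 15.
  4 = 1*3 + 1, so a_1 = 1.
  3 = 3*1 + 0, so a_2 = 3.
The remainder reaches 0 after 3 divisions, so the expansion has 3 partial quotients, read off in order.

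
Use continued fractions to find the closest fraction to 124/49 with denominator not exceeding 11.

28/11

Expand x = 124/49 as a continued fraction with the Euclidean algorithm:
  124 = 2*49 + 26, so a_0 = 2.
  49 = 1*26 + 23, so a_1 = 1.
  26 = 1*23 + 3, so a_2 = 1.
  23 = 7*3 + 2, so a_3 = 7.
  3 = 1*2 + 1, so a_4 = 1.
  2 = 2*1 + 0, so a_5 = 2.
so x = [2; 1, 1, 7, 1, 2].
Convergents (p_i = a_i*p_{i-1} + p_{i-2}, q_i = a_i*q_{i-1} + q_{i-2} with p_{-2}=0, p_{-1}=1, q_{-2}=1, q_{-1}=0), until the denominator exceeds 11:
  i=0: a_0=2, p_0 = 2*1 + 0 = 2, q_0 = 2*0 + 1 = 1.
  i=1: a_1=1, p_1 = 1*2 + 1 = 3, q_1 = 1*1 + 0 = 1.
  i=2: a_2=1, p_2 = 1*3 + 2 = 5, q_2 = 1*1 + 1 = 2.
  i=3: a_3=7, p_3 = 7*5 + 3 = 38, q_3 = 7*2 + 1 = 15.
q_3 = 15 > 11, so the last convergent with denominator <= 11 is p_2/q_2 = 5/2.
The closest fraction with denominator <= 11 is either p_2/q_2 or the intermediate fraction (k*p_2 + p_1)/(k*q_2 + q_1) with the largest k >= 1 whose denominator stays <= 11; these approach x as k grows, and every other convergent or intermediate fraction in range is farther away.
Largest k: floor((11 - q_1)/q_2) = floor((11 - 1)/2) = 5.
That gives (5*5 + 3)/(5*2 + 1) = 28/11.
Compare the errors: |x - 5/2| = |124*2 - 5*49|/(49*2) = 3/98, and |x - 28/11| = |124*11 - 28*49|/(49*11) = 8/539.
Cross-multiplying, 8*98 = 784 < 1617 = 3*539, so 8/539 is smaller: the intermediate fraction 28/11 is closer to x than 5/2.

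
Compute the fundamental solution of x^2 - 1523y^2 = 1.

First expand sqrt(1523) as a continued fraction. With x_i = (sqrt(1523) + m_i)/d_i and (m_0, d_0) = (0, 1): a_0 = floor(sqrt(1523)) = 39, since 39^2 = 1521 <= 1523 < 1600 = 40^2.
Iterate m_{i+1} = d_i*a_i - m_i, d_{i+1} = (1523 - m_{i+1}^2)/d_i, a_{i+1} = floor((a_0 + m_{i+1})/d_{i+1}):
  m_1 = 1*39 - 0 = 39, d_1 = (1523 - 39^2)/1 = 2/1 = 2, a_1 = floor((39 + 39)/2) = 39.
  m_2 = 2*39 - 39 = 39, d_2 = (1523 - 39^2)/2 = 2/2 = 1, a_2 = floor((39 + 39)/1) = 78.
  m_3 = 1*78 - 39 = 39, d_3 = (1523 - 39^2)/1 = 2/1 = 2: (m_3, d_3) = (m_1, d_1) = (39, 2), so from here the quotients repeat a_1, a_2; the period length is 2.
So sqrt(1523) = [39; (39, 78)] with period length k = 2.
k is even, so the fundamental solution of x^2 - 1523y^2 = 1 is (p_{k-1}, q_{k-1}) = (p_1, q_1); compute convergents through index 1.
Convergents (p_i = a_i*p_{i-1} + p_{i-2}, q_i = a_i*q_{i-1} + q_{i-2} with p_{-2}=0, p_{-1}=1, q_{-2}=1, q_{-1}=0):
  i=0: a_0=39, p_0 = 39*1 + 0 = 39, q_0 = 39*0 + 1 = 1.
  i=1: a_1=39, p_1 = 39*39 + 1 = 1522, q_1 = 39*1 + 0 = 39.
Check: 1522^2 - 1523*39^2 = 2316484 - 2316483 = 1, so (x, y) = (1522, 39) solves the equation, and by the theorem it is the least positive solution.

(x, y) = (1522, 39)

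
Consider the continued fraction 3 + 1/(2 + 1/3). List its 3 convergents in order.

3/1, 7/2, 24/7

Using the convergent recurrence p_i = a_i*p_{i-1} + p_{i-2}, q_i = a_i*q_{i-1} + q_{i-2} with p_{-2}=0, p_{-1}=1, q_{-2}=1, q_{-1}=0:
  i=0: a_0=3, p_0 = 3*1 + 0 = 3, q_0 = 3*0 + 1 = 1.
  i=1: a_1=2, p_1 = 2*3 + 1 = 7, q_1 = 2*1 + 0 = 2.
  i=2: a_2=3, p_2 = 3*7 + 3 = 24, q_2 = 3*2 + 1 = 7.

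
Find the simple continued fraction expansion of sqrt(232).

Write x_i = (sqrt(232) + m_i)/d_i with (m_0, d_0) = (0, 1). a_0 = floor(sqrt(232)) = 15, since 15^2 = 225 <= 232 < 256 = 16^2.
Iterate m_{i+1} = d_i*a_i - m_i, d_{i+1} = (232 - m_{i+1}^2)/d_i, a_{i+1} = floor((a_0 + m_{i+1})/d_{i+1}):
  m_1 = 1*15 - 0 = 15, d_1 = (232 - 15^2)/1 = 7/1 = 7, a_1 = floor((15 + 15)/7) = 4.
  m_2 = 7*4 - 15 = 13, d_2 = (232 - 13^2)/7 = 63/7 = 9, a_2 = floor((15 + 13)/9) = 3.
  m_3 = 9*3 - 13 = 14, d_3 = (232 - 14^2)/9 = 36/9 = 4, a_3 = floor((15 + 14)/4) = 7.
  m_4 = 4*7 - 14 = 14, d_4 = (232 - 14^2)/4 = 36/4 = 9, a_4 = floor((15 + 14)/9) = 3.
  m_5 = 9*3 - 14 = 13, d_5 = (232 - 13^2)/9 = 63/9 = 7, a_5 = floor((15 + 13)/7) = 4.
  m_6 = 7*4 - 13 = 15, d_6 = (232 - 15^2)/7 = 7/7 = 1, a_6 = floor((15 + 15)/1) = 30.
  m_7 = 1*30 - 15 = 15, d_7 = (232 - 15^2)/1 = 7/1 = 7: (m_7, d_7) = (m_1, d_1) = (15, 7), so from here the quotients repeat a_1, ..., a_6; the period length is 6.
Hence the expansion of sqrt(232) is a_0 = 15 followed by the repeating block 4, 3, 7, 3, 4, 30 (period 6).

[15; (4, 3, 7, 3, 4, 30)]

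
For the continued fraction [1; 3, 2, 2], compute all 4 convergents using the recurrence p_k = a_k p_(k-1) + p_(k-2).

1/1, 4/3, 9/7, 22/17

Using the convergent recurrence p_i = a_i*p_{i-1} + p_{i-2}, q_i = a_i*q_{i-1} + q_{i-2} with p_{-2}=0, p_{-1}=1, q_{-2}=1, q_{-1}=0:
  i=0: a_0=1, p_0 = 1*1 + 0 = 1, q_0 = 1*0 + 1 = 1.
  i=1: a_1=3, p_1 = 3*1 + 1 = 4, q_1 = 3*1 + 0 = 3.
  i=2: a_2=2, p_2 = 2*4 + 1 = 9, q_2 = 2*3 + 1 = 7.
  i=3: a_3=2, p_3 = 2*9 + 4 = 22, q_3 = 2*7 + 3 = 17.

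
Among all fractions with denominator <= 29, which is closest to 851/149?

Expand x = 851/149 as a continued fraction with the Euclidean algorithm:
  851 = 5*149 + 106, so a_0 = 5.
  149 = 1*106 + 43, so a_1 = 1.
  106 = 2*43 + 20, so a_2 = 2.
  43 = 2*20 + 3, so a_3 = 2.
  20 = 6*3 + 2, so a_4 = 6.
  3 = 1*2 + 1, so a_5 = 1.
  2 = 2*1 + 0, so a_6 = 2.
so x = [5; 1, 2, 2, 6, 1, 2].
Convergents (p_i = a_i*p_{i-1} + p_{i-2}, q_i = a_i*q_{i-1} + q_{i-2} with p_{-2}=0, p_{-1}=1, q_{-2}=1, q_{-1}=0), until the denominator exceeds 29:
  i=0: a_0=5, p_0 = 5*1 + 0 = 5, q_0 = 5*0 + 1 = 1.
  i=1: a_1=1, p_1 = 1*5 + 1 = 6, q_1 = 1*1 + 0 = 1.
  i=2: a_2=2, p_2 = 2*6 + 5 = 17, q_2 = 2*1 + 1 = 3.
  i=3: a_3=2, p_3 = 2*17 + 6 = 40, q_3 = 2*3 + 1 = 7.
  i=4: a_4=6, p_4 = 6*40 + 17 = 257, q_4 = 6*7 + 3 = 45.
q_4 = 45 > 29, so the last convergent with denominator <= 29 is p_3/q_3 = 40/7.
The closest fraction with denominator <= 29 is either p_3/q_3 or the intermediate fraction (k*p_3 + p_2)/(k*q_3 + q_2) with the largest k >= 1 whose denominator stays <= 29; these approach x as k grows, and every other convergent or intermediate fraction in range is farther away.
Largest k: floor((29 - q_2)/q_3) = floor((29 - 3)/7) = 3.
That gives (3*40 + 17)/(3*7 + 3) = 137/24.
Compare the errors: |x - 40/7| = |851*7 - 40*149|/(149*7) = 3/1043, and |x - 137/24| = |851*24 - 137*149|/(149*24) = 11/3576.
Cross-multiplying, 3*3576 = 10728 < 11473 = 11*1043, so 3/1043 is smaller: the convergent 40/7 is closer to x than 137/24.

40/7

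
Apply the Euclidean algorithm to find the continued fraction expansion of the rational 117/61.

Run the Euclidean algorithm on 117 and 61; the successive quotients are the partial quotients a_0, a_1, ... (each step inverts the fractional part left over by the previous one):
  117 = 1*61 + 56, so a_0 = 1.
  61 = 1*56 + 5, so a_1 = 1.
  56 = 11*5 + 1, so a_2 = 11.
  5 = 5*1 + 0, so a_3 = 5.
The remainder reaches 0 after 4 divisions, so the expansion has 4 partial quotients, read off in order.

[1; 1, 11, 5]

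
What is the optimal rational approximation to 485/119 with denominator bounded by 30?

53/13

Expand x = 485/119 as a continued fraction with the Euclidean algorithm:
  485 = 4*119 + 9, so a_0 = 4.
  119 = 13*9 + 2, so a_1 = 13.
  9 = 4*2 + 1, so a_2 = 4.
  2 = 2*1 + 0, so a_3 = 2.
so x = [4; 13, 4, 2].
Convergents (p_i = a_i*p_{i-1} + p_{i-2}, q_i = a_i*q_{i-1} + q_{i-2} with p_{-2}=0, p_{-1}=1, q_{-2}=1, q_{-1}=0), until the denominator exceeds 30:
  i=0: a_0=4, p_0 = 4*1 + 0 = 4, q_0 = 4*0 + 1 = 1.
  i=1: a_1=13, p_1 = 13*4 + 1 = 53, q_1 = 13*1 + 0 = 13.
  i=2: a_2=4, p_2 = 4*53 + 4 = 216, q_2 = 4*13 + 1 = 53.
q_2 = 53 > 30, so the last convergent with denominator <= 30 is p_1/q_1 = 53/13.
The closest fraction with denominator <= 30 is either p_1/q_1 or the intermediate fraction (k*p_1 + p_0)/(k*q_1 + q_0) with the largest k >= 1 whose denominator stays <= 30; these approach x as k grows, and every other convergent or intermediate fraction in range is farther away.
Largest k: floor((30 - q_0)/q_1) = floor((30 - 1)/13) = 2.
That gives (2*53 + 4)/(2*13 + 1) = 110/27.
Compare the errors: |x - 53/13| = |485*13 - 53*119|/(119*13) = 2/1547, and |x - 110/27| = |485*27 - 110*119|/(119*27) = 5/3213.
Cross-multiplying, 2*3213 = 6426 < 7735 = 5*1547, so 2/1547 is smaller: the convergent 53/13 is closer to x than 110/27.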